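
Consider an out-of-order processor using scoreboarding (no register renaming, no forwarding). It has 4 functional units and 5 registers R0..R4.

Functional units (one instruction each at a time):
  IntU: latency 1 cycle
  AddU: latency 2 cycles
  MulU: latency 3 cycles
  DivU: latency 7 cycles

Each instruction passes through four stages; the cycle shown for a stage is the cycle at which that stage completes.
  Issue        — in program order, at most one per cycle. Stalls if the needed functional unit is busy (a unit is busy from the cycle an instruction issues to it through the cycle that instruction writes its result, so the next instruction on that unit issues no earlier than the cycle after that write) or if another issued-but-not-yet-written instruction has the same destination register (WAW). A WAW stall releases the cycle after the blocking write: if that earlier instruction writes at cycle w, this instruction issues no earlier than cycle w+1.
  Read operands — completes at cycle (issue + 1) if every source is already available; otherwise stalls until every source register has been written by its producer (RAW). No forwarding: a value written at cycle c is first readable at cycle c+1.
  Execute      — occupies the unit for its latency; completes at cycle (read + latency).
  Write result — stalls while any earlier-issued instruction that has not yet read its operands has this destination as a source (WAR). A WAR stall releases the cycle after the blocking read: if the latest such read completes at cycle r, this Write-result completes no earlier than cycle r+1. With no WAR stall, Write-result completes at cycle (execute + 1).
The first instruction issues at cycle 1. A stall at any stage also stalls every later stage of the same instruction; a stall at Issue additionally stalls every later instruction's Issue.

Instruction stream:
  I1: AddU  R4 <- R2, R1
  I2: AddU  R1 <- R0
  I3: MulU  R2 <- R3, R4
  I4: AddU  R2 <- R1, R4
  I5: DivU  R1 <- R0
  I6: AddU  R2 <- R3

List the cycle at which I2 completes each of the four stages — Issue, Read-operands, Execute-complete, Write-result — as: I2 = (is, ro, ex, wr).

I2 = (6, 7, 9, 10)

cycle 1: I1 issues→AddU
cycle 2: I1 reads
cycle 4: I1 exec-done
cycle 5: I1 writes R4
cycle 6: I2 issues→AddU
cycle 7: I2 reads · I3 issues→MulU
cycle 8: I3 reads
cycle 9: I2 exec-done
cycle 10: I2 writes R1
cycle 11: I3 exec-done
cycle 12: I3 writes R2
cycle 13: I4 issues→AddU
cycle 14: I4 reads · I5 issues→DivU
cycle 15: I5 reads
cycle 16: I4 exec-done
cycle 17: I4 writes R2
cycle 18: I6 issues→AddU
cycle 19: I6 reads
cycle 21: I6 exec-done
cycle 22: I5 exec-done · I6 writes R2
cycle 23: I5 writes R1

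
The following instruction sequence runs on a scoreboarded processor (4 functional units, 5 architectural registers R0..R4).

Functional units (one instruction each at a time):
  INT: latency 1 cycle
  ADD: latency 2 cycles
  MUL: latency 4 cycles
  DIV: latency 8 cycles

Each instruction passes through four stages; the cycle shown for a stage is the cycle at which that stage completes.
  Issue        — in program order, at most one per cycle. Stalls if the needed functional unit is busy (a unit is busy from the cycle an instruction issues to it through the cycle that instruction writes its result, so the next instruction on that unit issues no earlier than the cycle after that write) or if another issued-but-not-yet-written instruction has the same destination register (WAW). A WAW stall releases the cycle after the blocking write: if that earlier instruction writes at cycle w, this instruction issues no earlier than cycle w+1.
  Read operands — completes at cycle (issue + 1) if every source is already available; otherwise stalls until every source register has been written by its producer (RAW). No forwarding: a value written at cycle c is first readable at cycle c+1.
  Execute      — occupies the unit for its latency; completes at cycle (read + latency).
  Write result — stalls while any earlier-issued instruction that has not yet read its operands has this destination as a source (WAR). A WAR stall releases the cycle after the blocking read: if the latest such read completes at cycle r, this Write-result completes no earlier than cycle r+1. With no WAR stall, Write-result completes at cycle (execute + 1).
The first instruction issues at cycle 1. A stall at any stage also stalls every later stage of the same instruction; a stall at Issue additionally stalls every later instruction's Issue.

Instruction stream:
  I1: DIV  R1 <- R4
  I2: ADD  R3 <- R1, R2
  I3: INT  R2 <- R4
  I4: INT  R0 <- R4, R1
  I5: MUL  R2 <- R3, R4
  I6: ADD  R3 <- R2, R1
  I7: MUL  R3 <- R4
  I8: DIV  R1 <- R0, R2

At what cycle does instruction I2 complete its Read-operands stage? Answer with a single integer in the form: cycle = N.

cycle = 12

1) issue 1, read 2, done 10, write 11
2) issue 2, read 12, done 14, write 15  <RAW R1: wait I1 write@11>
3) issue 3, read 4, done 5, write 13  <WAR R2: wait I2 read@12>
4) issue 14, read 15, done 16, write 17  <struct: INT busy until I3 writes@13>
5) issue 15, read 16, done 20, write 21
6) issue 16, read 22, done 24, write 25  <RAW R2: wait I5 write@21>
7) issue 26, read 27, done 31, write 32  <WAW R3: wait I6 write@25>
8) issue 27, read 28, done 36, write 37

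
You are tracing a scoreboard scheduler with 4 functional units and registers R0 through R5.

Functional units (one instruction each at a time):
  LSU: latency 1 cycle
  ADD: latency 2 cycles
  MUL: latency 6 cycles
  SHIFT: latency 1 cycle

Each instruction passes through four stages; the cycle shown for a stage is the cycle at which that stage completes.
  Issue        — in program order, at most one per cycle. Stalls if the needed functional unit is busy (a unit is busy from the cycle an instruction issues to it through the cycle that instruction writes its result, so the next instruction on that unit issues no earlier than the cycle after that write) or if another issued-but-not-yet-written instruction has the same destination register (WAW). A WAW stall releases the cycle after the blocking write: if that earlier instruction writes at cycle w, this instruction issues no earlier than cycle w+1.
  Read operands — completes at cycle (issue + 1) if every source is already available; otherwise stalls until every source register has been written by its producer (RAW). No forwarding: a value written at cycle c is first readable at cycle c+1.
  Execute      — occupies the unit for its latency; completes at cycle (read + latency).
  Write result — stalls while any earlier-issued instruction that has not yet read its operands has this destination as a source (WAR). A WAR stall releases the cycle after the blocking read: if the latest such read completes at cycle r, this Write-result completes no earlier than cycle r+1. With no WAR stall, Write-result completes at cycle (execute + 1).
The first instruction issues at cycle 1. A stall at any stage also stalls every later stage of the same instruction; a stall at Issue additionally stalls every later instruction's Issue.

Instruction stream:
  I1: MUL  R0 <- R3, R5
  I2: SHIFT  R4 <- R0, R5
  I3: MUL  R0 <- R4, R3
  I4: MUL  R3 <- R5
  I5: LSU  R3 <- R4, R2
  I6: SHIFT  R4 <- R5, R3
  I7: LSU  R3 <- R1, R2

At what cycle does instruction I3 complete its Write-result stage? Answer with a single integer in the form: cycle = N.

cycle = 20

t=1  issue I1 (MUL)
t=2  I1 read-ops, issue I2 (SHIFT)
t=8  I1 finished on MUL
t=9  I1→R0
t=10  I2 read-ops, issue I3 (MUL)
t=11  I2 finished on SHIFT
t=12  I2→R4
t=13  I3 read-ops
t=19  I3 finished on MUL
t=20  I3→R0
t=21  issue I4 (MUL)
t=22  I4 read-ops
t=28  I4 finished on MUL
t=29  I4→R3
t=30  issue I5 (LSU)
t=31  I5 read-ops, issue I6 (SHIFT)
t=32  I5 finished on LSU
t=33  I5→R3
t=34  I6 read-ops, issue I7 (LSU)
t=35  I6 finished on SHIFT, I7 read-ops
t=36  I6→R4, I7 finished on LSU
t=37  I7→R3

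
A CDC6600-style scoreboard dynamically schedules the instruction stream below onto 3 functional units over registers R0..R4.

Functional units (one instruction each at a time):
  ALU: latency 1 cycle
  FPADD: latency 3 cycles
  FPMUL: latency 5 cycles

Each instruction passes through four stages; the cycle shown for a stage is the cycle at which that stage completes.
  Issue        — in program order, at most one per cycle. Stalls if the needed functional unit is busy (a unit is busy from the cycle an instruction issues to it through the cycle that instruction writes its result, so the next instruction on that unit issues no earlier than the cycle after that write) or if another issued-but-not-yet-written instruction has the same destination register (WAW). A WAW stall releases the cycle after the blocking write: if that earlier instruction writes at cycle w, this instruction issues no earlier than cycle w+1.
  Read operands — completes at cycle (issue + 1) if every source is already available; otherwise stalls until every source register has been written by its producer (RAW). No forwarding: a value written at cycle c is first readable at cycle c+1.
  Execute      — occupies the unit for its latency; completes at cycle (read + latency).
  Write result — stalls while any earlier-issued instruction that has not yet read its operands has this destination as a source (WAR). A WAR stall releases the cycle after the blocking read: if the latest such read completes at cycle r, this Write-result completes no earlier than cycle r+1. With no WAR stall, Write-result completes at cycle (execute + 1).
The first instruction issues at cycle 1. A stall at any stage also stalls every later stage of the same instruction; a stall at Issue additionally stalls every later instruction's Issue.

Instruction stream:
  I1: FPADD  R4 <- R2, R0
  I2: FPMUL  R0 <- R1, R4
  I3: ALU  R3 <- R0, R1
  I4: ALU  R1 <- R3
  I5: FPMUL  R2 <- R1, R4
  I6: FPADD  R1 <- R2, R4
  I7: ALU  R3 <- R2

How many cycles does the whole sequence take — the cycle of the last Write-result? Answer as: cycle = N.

cycle = 32

c1: I1→FPADD
c2: I1 RO; I2→FPMUL
c3: I3→ALU
c5: I1 EX
c6: I1 WR R4
c7: I2 RO
c12: I2 EX
c13: I2 WR R0
c14: I3 RO
c15: I3 EX
c16: I3 WR R3
c17: I4→ALU
c18: I4 RO; I5→FPMUL
c19: I4 EX
c20: I4 WR R1
c21: I5 RO; I6→FPADD
c22: I7→ALU
c26: I5 EX
c27: I5 WR R2
c28: I6 RO; I7 RO
c29: I7 EX
c30: I7 WR R3
c31: I6 EX
c32: I6 WR R1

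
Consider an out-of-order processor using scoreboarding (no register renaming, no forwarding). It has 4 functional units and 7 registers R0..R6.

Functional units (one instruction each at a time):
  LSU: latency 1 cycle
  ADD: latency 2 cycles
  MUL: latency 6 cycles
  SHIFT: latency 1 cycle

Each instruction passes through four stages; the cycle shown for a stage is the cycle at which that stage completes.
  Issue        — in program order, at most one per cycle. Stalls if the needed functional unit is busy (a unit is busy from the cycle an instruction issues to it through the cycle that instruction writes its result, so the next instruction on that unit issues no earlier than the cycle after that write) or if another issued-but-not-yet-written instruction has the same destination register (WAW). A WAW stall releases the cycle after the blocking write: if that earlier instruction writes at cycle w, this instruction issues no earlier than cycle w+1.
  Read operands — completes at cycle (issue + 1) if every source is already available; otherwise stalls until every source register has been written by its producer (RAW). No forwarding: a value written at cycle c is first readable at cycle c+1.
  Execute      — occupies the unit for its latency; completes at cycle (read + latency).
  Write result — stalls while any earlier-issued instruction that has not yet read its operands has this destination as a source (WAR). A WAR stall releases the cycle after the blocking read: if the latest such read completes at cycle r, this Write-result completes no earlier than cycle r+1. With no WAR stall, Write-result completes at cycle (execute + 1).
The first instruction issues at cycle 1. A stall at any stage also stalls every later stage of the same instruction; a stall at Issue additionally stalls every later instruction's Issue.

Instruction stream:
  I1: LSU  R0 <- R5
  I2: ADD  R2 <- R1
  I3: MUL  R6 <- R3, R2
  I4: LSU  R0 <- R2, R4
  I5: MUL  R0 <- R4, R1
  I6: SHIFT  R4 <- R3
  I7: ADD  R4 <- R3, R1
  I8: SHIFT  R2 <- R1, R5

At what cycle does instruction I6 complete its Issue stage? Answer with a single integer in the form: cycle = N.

cycle 1: I1→LSU
cycle 2: I1 RO · I2→ADD
cycle 3: I1 EX · I2 RO · I3→MUL
cycle 4: I1 WR R0
cycle 5: I2 EX · I4→LSU
cycle 6: I2 WR R2
cycle 7: I3 RO · I4 RO
cycle 8: I4 EX
cycle 9: I4 WR R0
cycle 13: I3 EX
cycle 14: I3 WR R6
cycle 15: I5→MUL
cycle 16: I5 RO · I6→SHIFT
cycle 17: I6 RO
cycle 18: I6 EX
cycle 19: I6 WR R4
cycle 20: I7→ADD
cycle 21: I7 RO · I8→SHIFT
cycle 22: I5 EX · I8 RO
cycle 23: I5 WR R0 · I7 EX · I8 EX
cycle 24: I7 WR R4 · I8 WR R2

cycle = 16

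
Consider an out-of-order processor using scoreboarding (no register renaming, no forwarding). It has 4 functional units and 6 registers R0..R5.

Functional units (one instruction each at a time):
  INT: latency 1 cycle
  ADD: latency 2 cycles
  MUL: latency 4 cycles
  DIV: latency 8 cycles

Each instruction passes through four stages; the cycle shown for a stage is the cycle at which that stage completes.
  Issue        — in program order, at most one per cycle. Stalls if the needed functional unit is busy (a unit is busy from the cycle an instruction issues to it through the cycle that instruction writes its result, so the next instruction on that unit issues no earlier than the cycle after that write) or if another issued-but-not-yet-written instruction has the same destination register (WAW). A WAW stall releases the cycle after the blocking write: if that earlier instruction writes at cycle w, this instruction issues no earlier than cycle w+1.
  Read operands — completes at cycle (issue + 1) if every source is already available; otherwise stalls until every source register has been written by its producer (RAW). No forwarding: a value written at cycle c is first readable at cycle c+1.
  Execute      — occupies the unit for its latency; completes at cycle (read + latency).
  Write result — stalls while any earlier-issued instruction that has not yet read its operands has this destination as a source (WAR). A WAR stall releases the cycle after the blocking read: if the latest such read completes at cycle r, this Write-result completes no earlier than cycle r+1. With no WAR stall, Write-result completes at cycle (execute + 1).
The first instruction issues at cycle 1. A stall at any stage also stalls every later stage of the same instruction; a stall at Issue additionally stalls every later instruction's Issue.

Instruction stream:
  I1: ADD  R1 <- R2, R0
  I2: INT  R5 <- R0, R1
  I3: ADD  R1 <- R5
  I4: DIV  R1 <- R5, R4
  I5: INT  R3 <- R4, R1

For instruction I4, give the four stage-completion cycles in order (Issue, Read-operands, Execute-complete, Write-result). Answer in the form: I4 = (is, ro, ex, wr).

I1  is:1  ro:2  ex:4  wr:5
I2  is:2  ro:6  ex:7  wr:8  — RAW R1: wait I1 write@5
I3  is:6  ro:9  ex:11  wr:12  — struct: ADD busy until I1 writes@5, RAW R5: wait I2 write@8
I4  is:13  ro:14  ex:22  wr:23  — WAW R1: wait I3 write@12
I5  is:14  ro:24  ex:25  wr:26  — RAW R1: wait I4 write@23

I4 = (13, 14, 22, 23)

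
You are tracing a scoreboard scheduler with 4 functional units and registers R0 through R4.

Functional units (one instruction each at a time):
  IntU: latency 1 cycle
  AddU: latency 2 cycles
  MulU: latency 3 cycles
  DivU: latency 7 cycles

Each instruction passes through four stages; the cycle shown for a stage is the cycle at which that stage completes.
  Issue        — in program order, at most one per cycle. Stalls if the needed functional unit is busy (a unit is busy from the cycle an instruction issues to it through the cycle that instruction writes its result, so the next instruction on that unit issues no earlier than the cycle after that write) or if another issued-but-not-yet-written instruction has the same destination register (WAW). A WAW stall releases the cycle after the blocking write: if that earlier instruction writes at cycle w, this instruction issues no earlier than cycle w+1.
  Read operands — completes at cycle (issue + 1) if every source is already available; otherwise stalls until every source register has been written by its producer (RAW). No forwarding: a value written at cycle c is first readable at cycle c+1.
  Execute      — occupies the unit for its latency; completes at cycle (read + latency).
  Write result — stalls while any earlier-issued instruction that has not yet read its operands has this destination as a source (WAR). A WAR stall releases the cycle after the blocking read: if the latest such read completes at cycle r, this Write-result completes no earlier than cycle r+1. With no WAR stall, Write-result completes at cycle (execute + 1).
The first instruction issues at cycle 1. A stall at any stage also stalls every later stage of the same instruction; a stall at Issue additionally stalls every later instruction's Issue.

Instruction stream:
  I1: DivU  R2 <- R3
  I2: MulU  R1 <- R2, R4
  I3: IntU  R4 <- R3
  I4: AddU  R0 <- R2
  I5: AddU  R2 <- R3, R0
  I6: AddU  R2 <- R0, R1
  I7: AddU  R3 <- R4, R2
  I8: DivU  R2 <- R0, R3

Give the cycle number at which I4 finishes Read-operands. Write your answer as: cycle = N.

c1: I1→DivU
c2: I1 RO · I2→MulU
c3: I3→IntU
c4: I3 RO · I4→AddU
c5: I3 EX
c9: I1 EX
c10: I1 WR R2
c11: I2 RO · I4 RO
c12: I3 WR R4
c13: I4 EX
c14: I2 EX · I4 WR R0
c15: I2 WR R1 · I5→AddU
c16: I5 RO
c18: I5 EX
c19: I5 WR R2
c20: I6→AddU
c21: I6 RO
c23: I6 EX
c24: I6 WR R2
c25: I7→AddU
c26: I7 RO · I8→DivU
c28: I7 EX
c29: I7 WR R3
c30: I8 RO
c37: I8 EX
c38: I8 WR R2

cycle = 11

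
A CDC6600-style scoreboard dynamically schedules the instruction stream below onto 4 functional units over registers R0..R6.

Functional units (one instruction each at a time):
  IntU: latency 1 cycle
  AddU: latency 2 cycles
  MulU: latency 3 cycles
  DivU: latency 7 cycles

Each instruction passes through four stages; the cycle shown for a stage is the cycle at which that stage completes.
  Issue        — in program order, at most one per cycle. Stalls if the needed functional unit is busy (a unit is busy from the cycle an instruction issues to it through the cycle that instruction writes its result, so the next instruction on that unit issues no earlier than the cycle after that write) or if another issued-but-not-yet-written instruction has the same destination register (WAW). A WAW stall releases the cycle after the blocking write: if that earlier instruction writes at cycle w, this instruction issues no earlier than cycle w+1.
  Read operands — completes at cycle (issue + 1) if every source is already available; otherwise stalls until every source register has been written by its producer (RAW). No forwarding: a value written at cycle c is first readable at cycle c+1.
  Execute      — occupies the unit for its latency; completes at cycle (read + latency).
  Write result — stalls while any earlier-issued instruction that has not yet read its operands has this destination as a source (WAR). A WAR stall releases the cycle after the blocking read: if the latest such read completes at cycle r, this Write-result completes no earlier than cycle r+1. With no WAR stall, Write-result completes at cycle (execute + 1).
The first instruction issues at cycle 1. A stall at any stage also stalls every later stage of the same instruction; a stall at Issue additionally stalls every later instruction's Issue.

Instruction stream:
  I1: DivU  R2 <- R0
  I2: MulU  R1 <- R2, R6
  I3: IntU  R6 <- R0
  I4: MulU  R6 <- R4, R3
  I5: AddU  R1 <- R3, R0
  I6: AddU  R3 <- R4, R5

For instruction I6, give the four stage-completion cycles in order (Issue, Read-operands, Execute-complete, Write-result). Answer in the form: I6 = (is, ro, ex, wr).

I1  is:1  ro:2  ex:9  wr:10
I2  is:2  ro:11  ex:14  wr:15  — RAW R2: wait I1 write@10
I3  is:3  ro:4  ex:5  wr:12  — WAR R6: wait I2 read@11
I4  is:16  ro:17  ex:20  wr:21  — struct: MulU busy until I2 writes@15
I5  is:17  ro:18  ex:20  wr:21
I6  is:22  ro:23  ex:25  wr:26  — struct: AddU busy until I5 writes@21

I6 = (22, 23, 25, 26)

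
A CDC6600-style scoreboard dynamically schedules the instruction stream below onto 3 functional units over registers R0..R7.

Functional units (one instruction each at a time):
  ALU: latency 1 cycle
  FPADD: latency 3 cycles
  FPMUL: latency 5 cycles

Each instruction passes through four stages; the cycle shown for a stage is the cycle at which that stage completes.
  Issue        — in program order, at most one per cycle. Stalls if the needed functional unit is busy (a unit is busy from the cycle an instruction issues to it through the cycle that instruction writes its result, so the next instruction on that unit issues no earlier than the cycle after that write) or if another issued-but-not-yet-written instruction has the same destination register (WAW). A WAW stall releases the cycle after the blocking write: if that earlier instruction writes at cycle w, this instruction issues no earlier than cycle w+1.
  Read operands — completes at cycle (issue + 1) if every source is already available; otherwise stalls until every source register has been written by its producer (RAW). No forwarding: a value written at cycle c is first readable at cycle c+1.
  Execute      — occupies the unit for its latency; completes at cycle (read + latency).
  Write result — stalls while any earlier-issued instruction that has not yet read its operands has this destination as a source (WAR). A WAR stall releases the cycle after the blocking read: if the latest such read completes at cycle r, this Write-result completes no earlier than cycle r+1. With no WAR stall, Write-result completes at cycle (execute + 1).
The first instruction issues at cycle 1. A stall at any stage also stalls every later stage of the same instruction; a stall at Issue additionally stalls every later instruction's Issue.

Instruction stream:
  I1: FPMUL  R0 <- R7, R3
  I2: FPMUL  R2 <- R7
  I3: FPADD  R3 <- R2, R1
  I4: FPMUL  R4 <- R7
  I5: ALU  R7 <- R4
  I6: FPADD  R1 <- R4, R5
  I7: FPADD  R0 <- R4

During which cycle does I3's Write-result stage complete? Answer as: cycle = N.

cycle = 21

c1: I1 dispatched to FPMUL
c2: I1 operands ready
c7: I1 complete
c8: R0←I1
c9: I2 dispatched to FPMUL
c10: I2 operands ready · I3 dispatched to FPADD
c15: I2 complete
c16: R2←I2
c17: I3 operands ready · I4 dispatched to FPMUL
c18: I4 operands ready · I5 dispatched to ALU
c20: I3 complete
c21: R3←I3
c22: I6 dispatched to FPADD
c23: I4 complete
c24: R4←I4
c25: I5 operands ready · I6 operands ready
c26: I5 complete
c27: R7←I5
c28: I6 complete
c29: R1←I6
c30: I7 dispatched to FPADD
c31: I7 operands ready
c34: I7 complete
c35: R0←I7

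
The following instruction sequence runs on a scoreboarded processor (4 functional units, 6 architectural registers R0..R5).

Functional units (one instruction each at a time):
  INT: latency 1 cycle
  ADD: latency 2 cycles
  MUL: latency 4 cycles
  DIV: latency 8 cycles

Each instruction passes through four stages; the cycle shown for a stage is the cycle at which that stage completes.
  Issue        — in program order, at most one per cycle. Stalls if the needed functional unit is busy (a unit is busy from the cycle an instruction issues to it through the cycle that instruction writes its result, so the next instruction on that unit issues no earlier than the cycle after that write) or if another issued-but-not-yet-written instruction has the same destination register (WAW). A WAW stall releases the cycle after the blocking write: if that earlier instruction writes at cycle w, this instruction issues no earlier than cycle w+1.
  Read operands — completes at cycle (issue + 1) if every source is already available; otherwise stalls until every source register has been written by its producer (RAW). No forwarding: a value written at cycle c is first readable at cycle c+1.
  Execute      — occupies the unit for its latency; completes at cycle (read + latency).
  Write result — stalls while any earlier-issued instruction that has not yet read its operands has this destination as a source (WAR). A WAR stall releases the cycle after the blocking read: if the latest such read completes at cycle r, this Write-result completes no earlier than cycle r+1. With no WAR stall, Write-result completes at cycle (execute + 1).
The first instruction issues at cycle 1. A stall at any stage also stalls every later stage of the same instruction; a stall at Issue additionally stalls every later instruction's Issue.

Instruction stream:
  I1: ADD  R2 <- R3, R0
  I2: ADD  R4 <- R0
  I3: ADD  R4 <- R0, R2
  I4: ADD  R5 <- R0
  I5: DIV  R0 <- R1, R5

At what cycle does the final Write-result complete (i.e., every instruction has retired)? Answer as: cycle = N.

cycle = 30

t=1  I1 dispatched to ADD
t=2  I1 operands ready
t=4  I1 complete
t=5  R2←I1
t=6  I2 dispatched to ADD
t=7  I2 operands ready
t=9  I2 complete
t=10  R4←I2
t=11  I3 dispatched to ADD
t=12  I3 operands ready
t=14  I3 complete
t=15  R4←I3
t=16  I4 dispatched to ADD
t=17  I4 operands ready, I5 dispatched to DIV
t=19  I4 complete
t=20  R5←I4
t=21  I5 operands ready
t=29  I5 complete
t=30  R0←I5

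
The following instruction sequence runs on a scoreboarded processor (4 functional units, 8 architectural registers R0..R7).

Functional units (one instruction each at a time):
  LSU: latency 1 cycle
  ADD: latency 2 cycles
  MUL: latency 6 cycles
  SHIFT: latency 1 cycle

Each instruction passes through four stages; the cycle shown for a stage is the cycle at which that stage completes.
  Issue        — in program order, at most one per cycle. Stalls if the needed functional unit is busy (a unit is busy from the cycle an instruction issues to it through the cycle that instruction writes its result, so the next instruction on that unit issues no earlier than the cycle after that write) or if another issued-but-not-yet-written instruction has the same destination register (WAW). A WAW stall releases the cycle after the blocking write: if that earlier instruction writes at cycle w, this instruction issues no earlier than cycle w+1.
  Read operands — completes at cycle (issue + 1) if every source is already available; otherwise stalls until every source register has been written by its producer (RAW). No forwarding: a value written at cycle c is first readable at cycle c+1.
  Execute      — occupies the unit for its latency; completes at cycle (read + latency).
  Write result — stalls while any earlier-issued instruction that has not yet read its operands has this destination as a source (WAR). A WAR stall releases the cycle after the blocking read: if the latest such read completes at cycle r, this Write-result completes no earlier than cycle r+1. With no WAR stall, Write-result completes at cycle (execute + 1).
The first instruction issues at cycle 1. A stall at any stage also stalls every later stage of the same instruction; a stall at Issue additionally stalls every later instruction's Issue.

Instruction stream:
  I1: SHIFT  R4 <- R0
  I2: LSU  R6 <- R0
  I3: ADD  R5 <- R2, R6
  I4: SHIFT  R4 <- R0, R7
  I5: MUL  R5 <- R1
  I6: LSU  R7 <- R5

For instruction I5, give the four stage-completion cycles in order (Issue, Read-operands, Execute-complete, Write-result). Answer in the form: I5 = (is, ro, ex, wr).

I5 = (10, 11, 17, 18)

c1: I1→SHIFT
c2: I1 RO · I2→LSU
c3: I1 EX · I2 RO · I3→ADD
c4: I1 WR R4 · I2 EX
c5: I2 WR R6 · I4→SHIFT
c6: I3 RO · I4 RO
c7: I4 EX
c8: I3 EX · I4 WR R4
c9: I3 WR R5
c10: I5→MUL
c11: I5 RO · I6→LSU
c17: I5 EX
c18: I5 WR R5
c19: I6 RO
c20: I6 EX
c21: I6 WR R7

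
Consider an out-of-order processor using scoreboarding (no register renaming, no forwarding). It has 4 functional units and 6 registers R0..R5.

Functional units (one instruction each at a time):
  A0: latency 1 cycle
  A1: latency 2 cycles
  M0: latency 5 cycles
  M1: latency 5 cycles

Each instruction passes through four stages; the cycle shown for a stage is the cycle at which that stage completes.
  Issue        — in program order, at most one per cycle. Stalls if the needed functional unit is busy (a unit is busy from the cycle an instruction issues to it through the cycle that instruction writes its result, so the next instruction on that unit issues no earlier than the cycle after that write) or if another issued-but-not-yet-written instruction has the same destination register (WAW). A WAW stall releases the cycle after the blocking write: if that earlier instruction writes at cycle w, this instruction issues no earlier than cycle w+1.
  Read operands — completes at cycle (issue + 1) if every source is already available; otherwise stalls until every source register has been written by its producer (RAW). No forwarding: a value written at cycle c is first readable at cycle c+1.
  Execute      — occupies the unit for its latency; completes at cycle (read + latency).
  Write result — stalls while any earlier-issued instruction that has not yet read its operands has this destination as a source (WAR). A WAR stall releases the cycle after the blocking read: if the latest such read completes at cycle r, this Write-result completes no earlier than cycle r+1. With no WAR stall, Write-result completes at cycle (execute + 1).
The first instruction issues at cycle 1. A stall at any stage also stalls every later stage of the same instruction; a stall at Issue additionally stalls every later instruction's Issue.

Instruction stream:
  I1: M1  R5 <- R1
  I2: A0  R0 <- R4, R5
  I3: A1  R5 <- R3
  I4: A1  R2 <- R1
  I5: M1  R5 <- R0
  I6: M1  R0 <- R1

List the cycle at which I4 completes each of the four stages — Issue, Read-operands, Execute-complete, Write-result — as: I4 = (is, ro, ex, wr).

  I1 | 1 | 2 | 7 | 8
  I2 | 2 | 9 | 10 | 11   RAW R5: wait I1 write@8
  I3 | 9 | 10 | 12 | 13   WAW R5: wait I1 write@8
  I4 | 14 | 15 | 17 | 18   struct: A1 busy until I3 writes@13
  I5 | 15 | 16 | 21 | 22
  I6 | 23 | 24 | 29 | 30   struct: M1 busy until I5 writes@22

I4 = (14, 15, 17, 18)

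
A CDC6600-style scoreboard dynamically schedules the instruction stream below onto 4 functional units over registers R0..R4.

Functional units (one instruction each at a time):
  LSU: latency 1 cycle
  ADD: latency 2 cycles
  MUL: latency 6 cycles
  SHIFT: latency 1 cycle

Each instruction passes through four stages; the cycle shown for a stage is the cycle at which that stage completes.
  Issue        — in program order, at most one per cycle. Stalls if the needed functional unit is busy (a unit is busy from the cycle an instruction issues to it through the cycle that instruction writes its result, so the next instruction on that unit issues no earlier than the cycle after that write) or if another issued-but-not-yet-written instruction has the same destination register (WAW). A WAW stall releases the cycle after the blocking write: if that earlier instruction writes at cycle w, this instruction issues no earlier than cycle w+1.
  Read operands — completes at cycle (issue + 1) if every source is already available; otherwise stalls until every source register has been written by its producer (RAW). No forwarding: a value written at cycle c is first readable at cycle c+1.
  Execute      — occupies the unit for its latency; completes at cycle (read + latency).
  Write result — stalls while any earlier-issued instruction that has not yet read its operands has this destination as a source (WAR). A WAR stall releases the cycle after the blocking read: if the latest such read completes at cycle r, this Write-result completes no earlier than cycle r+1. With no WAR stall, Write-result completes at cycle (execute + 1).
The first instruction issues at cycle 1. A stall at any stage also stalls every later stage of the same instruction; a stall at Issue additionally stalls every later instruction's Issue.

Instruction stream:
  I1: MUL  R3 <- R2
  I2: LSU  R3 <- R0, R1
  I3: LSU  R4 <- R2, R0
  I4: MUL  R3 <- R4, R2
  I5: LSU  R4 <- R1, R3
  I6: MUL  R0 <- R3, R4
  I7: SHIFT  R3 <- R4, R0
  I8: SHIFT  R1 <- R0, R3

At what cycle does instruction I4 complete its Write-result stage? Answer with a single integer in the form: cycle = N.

cycle = 25

1) issue 1, read 2, done 8, write 9
2) issue 10, read 11, done 12, write 13  <WAW R3: wait I1 write@9>
3) issue 14, read 15, done 16, write 17  <struct: LSU busy until I2 writes@13>
4) issue 15, read 18, done 24, write 25  <RAW R4: wait I3 write@17>
5) issue 18, read 26, done 27, write 28  <struct: LSU busy until I3 writes@17 / RAW R3: wait I4 write@25>
6) issue 26, read 29, done 35, write 36  <struct: MUL busy until I4 writes@25 / RAW R4: wait I5 write@28>
7) issue 27, read 37, done 38, write 39  <RAW R0: wait I6 write@36>
8) issue 40, read 41, done 42, write 43  <struct: SHIFT busy until I7 writes@39>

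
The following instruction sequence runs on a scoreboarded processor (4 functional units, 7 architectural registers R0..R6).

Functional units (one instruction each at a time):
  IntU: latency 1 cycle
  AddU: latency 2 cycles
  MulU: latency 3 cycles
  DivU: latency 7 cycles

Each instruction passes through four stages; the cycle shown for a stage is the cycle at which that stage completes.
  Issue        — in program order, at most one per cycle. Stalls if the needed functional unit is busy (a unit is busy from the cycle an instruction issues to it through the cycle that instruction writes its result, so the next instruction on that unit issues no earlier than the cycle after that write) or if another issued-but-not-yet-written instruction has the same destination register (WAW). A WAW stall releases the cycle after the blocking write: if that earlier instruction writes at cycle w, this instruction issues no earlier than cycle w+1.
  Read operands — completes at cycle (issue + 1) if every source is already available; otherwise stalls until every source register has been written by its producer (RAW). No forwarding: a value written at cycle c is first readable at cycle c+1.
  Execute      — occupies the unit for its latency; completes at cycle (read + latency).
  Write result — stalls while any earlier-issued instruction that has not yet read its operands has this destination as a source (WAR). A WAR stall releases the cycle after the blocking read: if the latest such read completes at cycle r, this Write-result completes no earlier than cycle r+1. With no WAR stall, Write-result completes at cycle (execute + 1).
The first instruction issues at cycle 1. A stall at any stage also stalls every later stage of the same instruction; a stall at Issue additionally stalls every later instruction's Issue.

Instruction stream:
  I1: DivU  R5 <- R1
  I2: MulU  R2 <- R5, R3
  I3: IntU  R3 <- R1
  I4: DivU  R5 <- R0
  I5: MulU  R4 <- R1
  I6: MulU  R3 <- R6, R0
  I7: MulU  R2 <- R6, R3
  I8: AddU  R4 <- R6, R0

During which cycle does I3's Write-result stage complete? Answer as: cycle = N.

cycle = 12

c1: I1 dispatched to DivU
c2: I1 operands ready | I2 dispatched to MulU
c3: I3 dispatched to IntU
c4: I3 operands ready
c5: I3 complete
c9: I1 complete
c10: R5←I1
c11: I2 operands ready | I4 dispatched to DivU
c12: R3←I3 | I4 operands ready
c14: I2 complete
c15: R2←I2
c16: I5 dispatched to MulU
c17: I5 operands ready
c19: I4 complete
c20: R5←I4 | I5 complete
c21: R4←I5
c22: I6 dispatched to MulU
c23: I6 operands ready
c26: I6 complete
c27: R3←I6
c28: I7 dispatched to MulU
c29: I7 operands ready | I8 dispatched to AddU
c30: I8 operands ready
c32: I7 complete | I8 complete
c33: R2←I7 | R4←I8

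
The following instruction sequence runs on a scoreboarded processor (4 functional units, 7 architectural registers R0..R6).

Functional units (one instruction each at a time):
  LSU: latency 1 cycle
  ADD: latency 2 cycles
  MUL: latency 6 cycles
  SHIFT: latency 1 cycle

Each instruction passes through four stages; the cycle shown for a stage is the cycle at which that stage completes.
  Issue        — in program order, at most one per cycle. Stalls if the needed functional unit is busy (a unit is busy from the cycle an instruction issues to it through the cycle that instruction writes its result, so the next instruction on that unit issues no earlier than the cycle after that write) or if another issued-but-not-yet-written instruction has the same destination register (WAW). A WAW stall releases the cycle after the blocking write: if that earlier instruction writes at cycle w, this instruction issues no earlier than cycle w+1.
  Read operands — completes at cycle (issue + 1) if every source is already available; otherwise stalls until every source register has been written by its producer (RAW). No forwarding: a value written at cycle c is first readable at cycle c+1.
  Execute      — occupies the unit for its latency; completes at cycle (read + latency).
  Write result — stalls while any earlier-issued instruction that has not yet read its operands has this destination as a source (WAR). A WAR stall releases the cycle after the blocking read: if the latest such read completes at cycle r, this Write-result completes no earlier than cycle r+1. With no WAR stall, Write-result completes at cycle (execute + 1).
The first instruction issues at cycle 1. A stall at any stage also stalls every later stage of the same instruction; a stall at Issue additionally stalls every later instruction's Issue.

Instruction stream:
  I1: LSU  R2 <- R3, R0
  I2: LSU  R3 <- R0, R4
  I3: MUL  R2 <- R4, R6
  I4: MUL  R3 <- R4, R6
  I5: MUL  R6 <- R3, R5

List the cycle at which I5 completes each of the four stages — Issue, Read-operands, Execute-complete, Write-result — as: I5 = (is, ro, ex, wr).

I5 = (24, 25, 31, 32)

[I1] 1/2/3/4
[I2] 5/6/7/8  (struct: LSU busy until I1 writes@4)
[I3] 6/7/13/14
[I4] 15/16/22/23  (struct: MUL busy until I3 writes@14)
[I5] 24/25/31/32  (struct: MUL busy until I4 writes@23)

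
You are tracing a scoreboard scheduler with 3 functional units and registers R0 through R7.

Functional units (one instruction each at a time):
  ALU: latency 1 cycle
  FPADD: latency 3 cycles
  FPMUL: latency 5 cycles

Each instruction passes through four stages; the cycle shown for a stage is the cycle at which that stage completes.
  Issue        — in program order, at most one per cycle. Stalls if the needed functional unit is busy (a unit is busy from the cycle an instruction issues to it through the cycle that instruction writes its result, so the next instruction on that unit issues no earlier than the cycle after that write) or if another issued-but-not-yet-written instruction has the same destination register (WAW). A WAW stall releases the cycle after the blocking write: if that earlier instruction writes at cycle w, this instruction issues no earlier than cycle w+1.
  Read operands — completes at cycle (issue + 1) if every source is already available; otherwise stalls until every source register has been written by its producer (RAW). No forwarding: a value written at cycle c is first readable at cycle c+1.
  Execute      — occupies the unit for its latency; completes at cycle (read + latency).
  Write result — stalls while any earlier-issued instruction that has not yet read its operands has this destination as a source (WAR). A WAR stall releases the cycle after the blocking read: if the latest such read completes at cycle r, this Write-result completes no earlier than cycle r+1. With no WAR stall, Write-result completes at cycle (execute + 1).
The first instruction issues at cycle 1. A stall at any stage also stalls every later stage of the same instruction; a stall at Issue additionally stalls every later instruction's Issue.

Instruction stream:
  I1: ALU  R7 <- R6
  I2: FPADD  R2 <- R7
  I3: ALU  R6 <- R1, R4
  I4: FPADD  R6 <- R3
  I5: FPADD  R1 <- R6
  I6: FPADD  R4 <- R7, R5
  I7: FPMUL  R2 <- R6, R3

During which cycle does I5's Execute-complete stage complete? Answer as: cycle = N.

cycle = 20

t=1  issue I1 (ALU)
t=2  I1 read-ops | issue I2 (FPADD)
t=3  I1 finished on ALU
t=4  I1→R7
t=5  I2 read-ops | issue I3 (ALU)
t=6  I3 read-ops
t=7  I3 finished on ALU
t=8  I2 finished on FPADD | I3→R6
t=9  I2→R2
t=10  issue I4 (FPADD)
t=11  I4 read-ops
t=14  I4 finished on FPADD
t=15  I4→R6
t=16  issue I5 (FPADD)
t=17  I5 read-ops
t=20  I5 finished on FPADD
t=21  I5→R1
t=22  issue I6 (FPADD)
t=23  I6 read-ops | issue I7 (FPMUL)
t=24  I7 read-ops
t=26  I6 finished on FPADD
t=27  I6→R4
t=29  I7 finished on FPMUL
t=30  I7→R2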